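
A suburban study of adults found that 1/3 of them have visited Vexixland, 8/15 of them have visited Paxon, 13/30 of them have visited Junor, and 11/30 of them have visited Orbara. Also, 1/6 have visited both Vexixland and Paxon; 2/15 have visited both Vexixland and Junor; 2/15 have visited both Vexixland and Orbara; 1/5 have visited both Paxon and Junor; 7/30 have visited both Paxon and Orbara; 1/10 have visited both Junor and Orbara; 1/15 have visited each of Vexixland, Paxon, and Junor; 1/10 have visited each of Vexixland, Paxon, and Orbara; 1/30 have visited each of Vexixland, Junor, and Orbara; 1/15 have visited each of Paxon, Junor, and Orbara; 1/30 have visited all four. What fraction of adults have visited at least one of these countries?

14/15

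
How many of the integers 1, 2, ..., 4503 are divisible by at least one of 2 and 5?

2701

floor(4503/2) + floor(4503/5) − floor(4503/10) = 2251 + 900 − 450 = 2701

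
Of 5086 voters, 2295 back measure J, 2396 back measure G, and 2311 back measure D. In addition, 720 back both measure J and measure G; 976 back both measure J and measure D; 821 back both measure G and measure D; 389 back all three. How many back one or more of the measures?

By inclusion–exclusion:
|union| = 2295 + 2396 + 2311 − 720 − 976 − 821 + 389 = 4874

4874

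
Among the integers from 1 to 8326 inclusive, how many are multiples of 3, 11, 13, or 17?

By inclusion-exclusion,
⌊8326/3⌋ + ⌊8326/11⌋ + ⌊8326/13⌋ + ⌊8326/17⌋ − ⌊8326/33⌋ − ⌊8326/39⌋ − ⌊8326/51⌋ − ⌊8326/143⌋ − ⌊8326/187⌋ − ⌊8326/221⌋ + ⌊8326/429⌋ + ⌊8326/561⌋ + ⌊8326/663⌋ + ⌊8326/2431⌋ − ⌊8326/7293⌋ = 2775 + 756 + 640 + 489 − 252 − 213 − 163 − 58 − 44 − 37 + 19 + 14 + 12 + 3 − 1 = 3940

3940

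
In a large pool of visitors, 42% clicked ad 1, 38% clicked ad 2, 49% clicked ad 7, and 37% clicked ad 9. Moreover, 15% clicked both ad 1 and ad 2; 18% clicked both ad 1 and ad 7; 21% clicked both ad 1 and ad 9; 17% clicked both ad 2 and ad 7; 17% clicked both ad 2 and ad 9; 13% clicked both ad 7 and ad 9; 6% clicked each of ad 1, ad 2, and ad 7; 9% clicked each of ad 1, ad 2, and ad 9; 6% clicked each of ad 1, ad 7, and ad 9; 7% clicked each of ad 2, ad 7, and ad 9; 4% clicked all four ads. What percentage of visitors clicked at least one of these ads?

P(≥1) = 42 + 38 + 49 + 37 − 15 − 18 − 21 − 17 − 17 − 13 + 6 + 9 + 6 + 7 − 4 = 89%

89%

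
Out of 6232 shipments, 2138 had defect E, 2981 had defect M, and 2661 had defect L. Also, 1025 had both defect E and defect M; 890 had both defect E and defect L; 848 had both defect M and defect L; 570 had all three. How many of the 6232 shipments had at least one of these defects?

5587

N(≥1) = 2138 + 2981 + 2661 − 1025 − 890 − 848 + 570 = 5587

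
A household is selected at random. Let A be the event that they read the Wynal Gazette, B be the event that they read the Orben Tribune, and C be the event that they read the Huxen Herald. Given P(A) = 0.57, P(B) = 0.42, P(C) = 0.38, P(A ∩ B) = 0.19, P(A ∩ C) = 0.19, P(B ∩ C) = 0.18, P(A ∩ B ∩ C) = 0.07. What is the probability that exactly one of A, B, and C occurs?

0.46

P(exactly one) = 0.57 + 0.42 + 0.38 − 2·0.19 − 2·0.19 − 2·0.18 + 3·0.07 = 0.46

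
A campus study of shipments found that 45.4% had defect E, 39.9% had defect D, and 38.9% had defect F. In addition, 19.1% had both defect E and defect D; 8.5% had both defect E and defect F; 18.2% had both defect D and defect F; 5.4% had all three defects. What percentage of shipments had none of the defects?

16.2%

Using inclusion–exclusion:
P(at least one) = 45.4 + 39.9 + 38.9 − 19.1 − 8.5 − 18.2 + 5.4 = 83.8%
P(none) = 100% − 83.8% = 16.2%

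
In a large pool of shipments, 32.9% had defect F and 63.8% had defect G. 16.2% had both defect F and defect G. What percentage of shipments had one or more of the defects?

80.5%

Using inclusion–exclusion:
P(at least one) = 32.9 + 63.8 − 16.2 = 80.5%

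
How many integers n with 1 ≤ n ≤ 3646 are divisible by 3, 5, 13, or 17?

By inclusion-exclusion,
1215 + 729 + 280 + 214 − 243 − 93 − 71 − 56 − 42 − 16 + 18 + 14 + 5 + 3 − 1 = 1956

1956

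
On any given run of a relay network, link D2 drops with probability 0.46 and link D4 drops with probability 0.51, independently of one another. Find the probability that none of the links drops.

0.2646

Since the events are independent, P(none) is the product of the individual non-occurrence probabilities.
P(none) = (1 − 0.46) × (1 − 0.51) = 0.54 × 0.49 = 0.2646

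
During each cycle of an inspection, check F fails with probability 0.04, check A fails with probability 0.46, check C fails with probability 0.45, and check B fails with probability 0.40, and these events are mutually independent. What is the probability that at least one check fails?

0.828928

P(none) = (1 − 0.04) × (1 − 0.46) × (1 − 0.45) × (1 − 0.40) = 0.96 × 0.54 × 0.55 × 0.60 = 0.171072
P(at least one) = 1 − 0.171072 = 0.828928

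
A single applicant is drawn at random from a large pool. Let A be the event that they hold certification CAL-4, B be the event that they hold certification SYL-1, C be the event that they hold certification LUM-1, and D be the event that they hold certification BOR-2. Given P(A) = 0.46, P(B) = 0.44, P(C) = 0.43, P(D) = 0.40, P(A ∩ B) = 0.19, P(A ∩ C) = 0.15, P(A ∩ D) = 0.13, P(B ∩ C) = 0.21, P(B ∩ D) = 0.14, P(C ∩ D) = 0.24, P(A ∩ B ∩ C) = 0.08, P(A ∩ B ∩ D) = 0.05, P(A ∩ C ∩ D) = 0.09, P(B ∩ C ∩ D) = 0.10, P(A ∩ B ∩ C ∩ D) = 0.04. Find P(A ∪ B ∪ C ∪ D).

Apply inclusion-exclusion:
P(A ∪ B ∪ C ∪ D) = 0.46 + 0.44 + 0.43 + 0.40 − 0.19 − 0.15 − 0.13 − 0.21 − 0.14 − 0.24 + 0.08 + 0.05 + 0.09 + 0.10 − 0.04 = 0.95

0.95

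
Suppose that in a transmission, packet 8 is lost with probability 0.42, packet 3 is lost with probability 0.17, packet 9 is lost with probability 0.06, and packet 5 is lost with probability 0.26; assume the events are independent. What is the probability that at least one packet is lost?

0.66513816

P(none) = (1 − 0.42) × (1 − 0.17) × (1 − 0.06) × (1 − 0.26) = 0.58 × 0.83 × 0.94 × 0.74 = 0.33486184
P(at least one) = 1 − 0.33486184 = 0.66513816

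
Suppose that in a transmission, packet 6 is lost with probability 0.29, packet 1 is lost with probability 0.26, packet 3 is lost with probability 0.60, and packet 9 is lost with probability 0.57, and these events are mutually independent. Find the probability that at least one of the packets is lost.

0.9096312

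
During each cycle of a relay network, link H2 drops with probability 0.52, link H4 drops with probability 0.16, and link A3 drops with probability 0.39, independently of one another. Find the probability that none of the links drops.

0.245952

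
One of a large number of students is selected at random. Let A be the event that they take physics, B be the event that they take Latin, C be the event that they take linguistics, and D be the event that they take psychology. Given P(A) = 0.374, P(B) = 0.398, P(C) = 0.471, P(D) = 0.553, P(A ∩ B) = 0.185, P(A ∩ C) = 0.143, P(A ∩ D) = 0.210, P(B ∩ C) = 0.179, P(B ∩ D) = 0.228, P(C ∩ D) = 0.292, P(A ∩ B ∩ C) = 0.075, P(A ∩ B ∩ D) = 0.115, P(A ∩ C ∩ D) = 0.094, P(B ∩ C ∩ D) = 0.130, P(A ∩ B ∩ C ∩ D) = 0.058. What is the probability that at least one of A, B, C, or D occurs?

0.915

By inclusion–exclusion:
P(A ∪ B ∪ C ∪ D) = 0.374 + 0.398 + 0.471 + 0.553 − 0.185 − 0.143 − 0.210 − 0.179 − 0.228 − 0.292 + 0.075 + 0.115 + 0.094 + 0.130 − 0.058 = 0.915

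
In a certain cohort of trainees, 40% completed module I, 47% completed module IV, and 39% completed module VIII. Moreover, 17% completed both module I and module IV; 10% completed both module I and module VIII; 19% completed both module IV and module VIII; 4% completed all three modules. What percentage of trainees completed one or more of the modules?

P(at least one) = 40 + 47 + 39 − 17 − 10 − 19 + 4 = 84%

84%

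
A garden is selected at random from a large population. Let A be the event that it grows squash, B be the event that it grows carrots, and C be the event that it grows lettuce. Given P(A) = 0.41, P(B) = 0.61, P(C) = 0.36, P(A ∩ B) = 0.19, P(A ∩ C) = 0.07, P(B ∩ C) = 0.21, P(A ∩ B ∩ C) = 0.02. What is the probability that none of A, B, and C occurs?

0.07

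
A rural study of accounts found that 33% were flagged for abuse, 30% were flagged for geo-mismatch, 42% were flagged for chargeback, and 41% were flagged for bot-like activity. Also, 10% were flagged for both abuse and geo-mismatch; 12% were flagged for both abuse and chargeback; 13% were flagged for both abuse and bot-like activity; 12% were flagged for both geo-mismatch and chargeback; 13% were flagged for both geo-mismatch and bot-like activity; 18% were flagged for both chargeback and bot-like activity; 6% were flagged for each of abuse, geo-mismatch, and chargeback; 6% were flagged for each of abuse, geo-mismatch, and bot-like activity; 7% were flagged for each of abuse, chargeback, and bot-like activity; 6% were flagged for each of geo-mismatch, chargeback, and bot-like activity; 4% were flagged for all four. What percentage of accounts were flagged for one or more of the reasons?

Using inclusion–exclusion:
P(union) = 33 + 30 + 42 + 41 − 10 − 12 − 13 − 12 − 13 − 18 + 6 + 6 + 7 + 6 − 4 = 89%

89%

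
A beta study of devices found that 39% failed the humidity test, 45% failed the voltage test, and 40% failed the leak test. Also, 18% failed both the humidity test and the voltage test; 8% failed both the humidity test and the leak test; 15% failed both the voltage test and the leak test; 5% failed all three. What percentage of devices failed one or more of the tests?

88%

P(≥1) = 39 + 45 + 40 − 18 − 8 − 15 + 5 = 88%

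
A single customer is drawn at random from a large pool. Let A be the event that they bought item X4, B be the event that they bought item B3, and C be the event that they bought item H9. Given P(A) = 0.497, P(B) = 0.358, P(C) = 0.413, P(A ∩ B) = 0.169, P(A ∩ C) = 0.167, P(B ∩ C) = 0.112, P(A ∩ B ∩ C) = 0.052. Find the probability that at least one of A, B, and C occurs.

0.872

Apply inclusion-exclusion:
P(A ∪ B ∪ C) = 0.497 + 0.358 + 0.413 − 0.169 − 0.167 − 0.112 + 0.052 = 0.872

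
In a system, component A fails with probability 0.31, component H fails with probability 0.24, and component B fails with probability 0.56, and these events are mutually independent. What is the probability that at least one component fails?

0.769264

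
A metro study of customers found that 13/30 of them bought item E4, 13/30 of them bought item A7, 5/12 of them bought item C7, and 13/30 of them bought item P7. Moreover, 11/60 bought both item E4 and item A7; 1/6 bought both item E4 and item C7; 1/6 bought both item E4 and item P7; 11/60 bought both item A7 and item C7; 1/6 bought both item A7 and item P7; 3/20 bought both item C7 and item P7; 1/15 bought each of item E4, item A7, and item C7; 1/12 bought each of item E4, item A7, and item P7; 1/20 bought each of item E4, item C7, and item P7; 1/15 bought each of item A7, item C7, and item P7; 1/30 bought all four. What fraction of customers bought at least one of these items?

14/15

Inclusion–exclusion gives
P(≥1) = 13/30 + 13/30 + 5/12 + 13/30 − 11/60 − 1/6 − 1/6 − 11/60 − 1/6 − 3/20 + 1/15 + 1/12 + 1/20 + 1/15 − 1/30 = 14/15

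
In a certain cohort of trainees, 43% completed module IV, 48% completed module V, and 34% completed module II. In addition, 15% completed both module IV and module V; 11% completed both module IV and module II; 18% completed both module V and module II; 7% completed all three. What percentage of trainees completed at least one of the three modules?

88%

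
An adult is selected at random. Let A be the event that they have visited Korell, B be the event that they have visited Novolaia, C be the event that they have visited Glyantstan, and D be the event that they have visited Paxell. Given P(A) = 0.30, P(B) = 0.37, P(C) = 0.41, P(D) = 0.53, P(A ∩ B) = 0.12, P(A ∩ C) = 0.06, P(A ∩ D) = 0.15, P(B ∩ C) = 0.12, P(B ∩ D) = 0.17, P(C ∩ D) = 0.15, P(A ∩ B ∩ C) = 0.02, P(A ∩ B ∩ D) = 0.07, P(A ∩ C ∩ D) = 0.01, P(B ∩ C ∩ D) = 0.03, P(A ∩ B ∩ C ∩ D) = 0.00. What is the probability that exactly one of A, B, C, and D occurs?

By inclusion–exclusion (exactly-one form):
P(exactly one) = 0.30 + 0.37 + 0.41 + 0.53 − 2·0.12 − 2·0.06 − 2·0.15 − 2·0.12 − 2·0.17 − 2·0.15 + 3·0.02 + 3·0.07 + 3·0.01 + 3·0.03 − 4·0.00 = 0.46

0.46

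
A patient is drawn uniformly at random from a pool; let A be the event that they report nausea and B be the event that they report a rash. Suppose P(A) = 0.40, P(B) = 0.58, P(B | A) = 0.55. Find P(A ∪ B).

0.76

P(A ∩ B) = P(A)·P(B|A) = 0.40 × 0.55 = 0.22
Inclusion–exclusion gives
P(A ∪ B) = 0.40 + 0.58 − 0.22 = 0.76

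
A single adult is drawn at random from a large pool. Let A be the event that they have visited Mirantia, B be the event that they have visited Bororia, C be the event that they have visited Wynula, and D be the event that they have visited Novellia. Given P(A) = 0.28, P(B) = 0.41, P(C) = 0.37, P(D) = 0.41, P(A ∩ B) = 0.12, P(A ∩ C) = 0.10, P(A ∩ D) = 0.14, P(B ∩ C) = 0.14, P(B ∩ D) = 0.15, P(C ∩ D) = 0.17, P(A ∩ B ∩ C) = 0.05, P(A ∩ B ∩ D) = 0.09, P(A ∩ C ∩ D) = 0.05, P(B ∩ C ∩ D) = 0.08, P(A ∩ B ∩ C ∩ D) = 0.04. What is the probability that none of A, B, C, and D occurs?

P(A ∪ B ∪ C ∪ D) = 0.28 + 0.41 + 0.37 + 0.41 − 0.12 − 0.10 − 0.14 − 0.14 − 0.15 − 0.17 + 0.05 + 0.09 + 0.05 + 0.08 − 0.04 = 0.88
P(none) = 1 − 0.88 = 0.12

0.12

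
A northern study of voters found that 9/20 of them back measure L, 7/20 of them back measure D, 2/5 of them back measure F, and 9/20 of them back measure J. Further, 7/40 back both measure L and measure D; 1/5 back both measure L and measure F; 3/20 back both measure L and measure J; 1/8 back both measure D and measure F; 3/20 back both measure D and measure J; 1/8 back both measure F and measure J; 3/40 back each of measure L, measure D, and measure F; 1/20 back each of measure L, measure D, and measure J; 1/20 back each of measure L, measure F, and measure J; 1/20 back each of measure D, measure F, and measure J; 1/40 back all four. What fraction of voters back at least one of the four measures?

37/40

P(≥1) = 9/20 + 7/20 + 2/5 + 9/20 − 7/40 − 1/5 − 3/20 − 1/8 − 3/20 − 1/8 + 3/40 + 1/20 + 1/20 + 1/20 − 1/40 = 37/40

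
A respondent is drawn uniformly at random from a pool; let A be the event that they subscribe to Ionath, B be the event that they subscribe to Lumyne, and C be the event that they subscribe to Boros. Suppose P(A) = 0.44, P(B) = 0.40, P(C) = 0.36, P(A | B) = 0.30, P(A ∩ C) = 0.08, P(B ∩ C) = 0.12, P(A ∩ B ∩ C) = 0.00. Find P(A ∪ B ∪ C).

P(A ∩ B) = P(B)·P(A|B) = 0.40 × 0.30 = 0.12
P(A ∪ B ∪ C) = 0.44 + 0.40 + 0.36 − 0.12 − 0.08 − 0.12 + 0.00 = 0.88

0.88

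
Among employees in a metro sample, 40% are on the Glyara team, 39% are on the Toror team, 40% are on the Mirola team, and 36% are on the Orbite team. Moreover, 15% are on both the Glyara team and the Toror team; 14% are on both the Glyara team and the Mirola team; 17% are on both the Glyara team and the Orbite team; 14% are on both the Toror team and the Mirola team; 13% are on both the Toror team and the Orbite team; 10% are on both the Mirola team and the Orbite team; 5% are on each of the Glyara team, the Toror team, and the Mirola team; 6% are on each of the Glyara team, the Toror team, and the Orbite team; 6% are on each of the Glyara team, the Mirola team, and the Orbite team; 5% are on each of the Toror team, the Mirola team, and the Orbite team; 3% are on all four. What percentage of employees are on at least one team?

P(union) = 40 + 39 + 40 + 36 − 15 − 14 − 17 − 14 − 13 − 10 + 5 + 6 + 6 + 5 − 3 = 91%

91%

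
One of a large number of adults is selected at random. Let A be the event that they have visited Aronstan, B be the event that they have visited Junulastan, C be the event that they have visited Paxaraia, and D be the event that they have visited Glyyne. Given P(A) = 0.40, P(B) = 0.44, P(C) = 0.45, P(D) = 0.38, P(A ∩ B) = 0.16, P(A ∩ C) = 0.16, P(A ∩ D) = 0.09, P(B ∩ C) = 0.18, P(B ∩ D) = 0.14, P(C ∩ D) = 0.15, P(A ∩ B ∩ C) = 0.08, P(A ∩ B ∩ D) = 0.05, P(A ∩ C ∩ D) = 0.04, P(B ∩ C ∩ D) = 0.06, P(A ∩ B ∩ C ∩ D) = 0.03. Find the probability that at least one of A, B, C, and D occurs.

0.99

By inclusion-exclusion,
P(A ∪ B ∪ C ∪ D) = 0.40 + 0.44 + 0.45 + 0.38 − 0.16 − 0.16 − 0.09 − 0.18 − 0.14 − 0.15 + 0.08 + 0.05 + 0.04 + 0.06 − 0.03 = 0.99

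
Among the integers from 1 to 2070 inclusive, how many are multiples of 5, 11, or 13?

⌊2070/5⌋ + ⌊2070/11⌋ + ⌊2070/13⌋ − ⌊2070/55⌋ − ⌊2070/65⌋ − ⌊2070/143⌋ + ⌊2070/715⌋ = 414 + 188 + 159 − 37 − 31 − 14 + 2 = 681

681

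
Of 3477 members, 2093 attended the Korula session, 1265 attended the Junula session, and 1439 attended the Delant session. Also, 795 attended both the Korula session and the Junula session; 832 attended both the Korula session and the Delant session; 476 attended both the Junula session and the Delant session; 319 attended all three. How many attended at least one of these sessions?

3013

|at least one| = 2093 + 1265 + 1439 − 795 − 832 − 476 + 319 = 3013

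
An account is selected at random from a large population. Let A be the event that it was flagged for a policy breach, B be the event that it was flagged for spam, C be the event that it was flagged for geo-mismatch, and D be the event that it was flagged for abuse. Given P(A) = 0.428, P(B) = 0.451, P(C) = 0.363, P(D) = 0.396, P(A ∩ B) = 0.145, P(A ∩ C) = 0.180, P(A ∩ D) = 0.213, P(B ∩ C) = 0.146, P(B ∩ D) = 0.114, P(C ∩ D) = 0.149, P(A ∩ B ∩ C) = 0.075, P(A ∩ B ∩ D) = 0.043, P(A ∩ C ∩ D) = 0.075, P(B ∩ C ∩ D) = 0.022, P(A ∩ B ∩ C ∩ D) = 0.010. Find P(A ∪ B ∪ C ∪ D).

Apply inclusion-exclusion:
P(A ∪ B ∪ C ∪ D) = 0.428 + 0.451 + 0.363 + 0.396 − 0.145 − 0.180 − 0.213 − 0.146 − 0.114 − 0.149 + 0.075 + 0.043 + 0.075 + 0.022 − 0.010 = 0.896

0.896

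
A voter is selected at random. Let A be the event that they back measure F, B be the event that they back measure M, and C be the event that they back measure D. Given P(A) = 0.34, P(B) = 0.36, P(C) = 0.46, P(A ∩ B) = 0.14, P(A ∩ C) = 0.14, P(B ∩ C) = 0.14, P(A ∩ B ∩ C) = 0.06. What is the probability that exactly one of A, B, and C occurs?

0.50

P(exactly one) = 0.34 + 0.36 + 0.46 − 2·0.14 − 2·0.14 − 2·0.14 + 3·0.06 = 0.50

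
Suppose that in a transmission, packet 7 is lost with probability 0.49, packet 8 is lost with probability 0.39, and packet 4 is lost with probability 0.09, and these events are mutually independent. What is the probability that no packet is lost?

0.283101

Since the events are independent, P(none) is the product of the individual non-occurrence probabilities.
P(none) = (1 − 0.49) × (1 − 0.39) × (1 − 0.09) = 0.51 × 0.61 × 0.91 = 0.283101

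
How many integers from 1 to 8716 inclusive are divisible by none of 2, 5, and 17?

3281

By inclusion–exclusion:
4358 + 1743 + 512 − 871 − 256 − 102 + 51 = 5435
8716 − 5435 = 3281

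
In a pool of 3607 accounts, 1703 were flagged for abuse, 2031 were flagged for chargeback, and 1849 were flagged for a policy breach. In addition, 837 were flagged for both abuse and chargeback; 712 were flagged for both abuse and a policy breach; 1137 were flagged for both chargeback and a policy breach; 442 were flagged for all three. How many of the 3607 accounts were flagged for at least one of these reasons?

|at least one| = 1703 + 2031 + 1849 − 837 − 712 − 1137 + 442 = 3339

3339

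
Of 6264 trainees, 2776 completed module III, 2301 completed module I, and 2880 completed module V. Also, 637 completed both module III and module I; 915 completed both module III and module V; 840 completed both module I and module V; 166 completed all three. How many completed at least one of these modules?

5731

N(≥1) = 2776 + 2301 + 2880 − 637 − 915 − 840 + 166 = 5731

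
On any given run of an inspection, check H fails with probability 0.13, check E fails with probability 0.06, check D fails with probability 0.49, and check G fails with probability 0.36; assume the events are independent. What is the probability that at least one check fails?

P(none) = (1 − 0.13) × (1 − 0.06) × (1 − 0.49) × (1 − 0.36) = 0.87 × 0.94 × 0.51 × 0.64 = 0.26692992
P(at least one) = 1 − 0.26692992 = 0.73307008

0.73307008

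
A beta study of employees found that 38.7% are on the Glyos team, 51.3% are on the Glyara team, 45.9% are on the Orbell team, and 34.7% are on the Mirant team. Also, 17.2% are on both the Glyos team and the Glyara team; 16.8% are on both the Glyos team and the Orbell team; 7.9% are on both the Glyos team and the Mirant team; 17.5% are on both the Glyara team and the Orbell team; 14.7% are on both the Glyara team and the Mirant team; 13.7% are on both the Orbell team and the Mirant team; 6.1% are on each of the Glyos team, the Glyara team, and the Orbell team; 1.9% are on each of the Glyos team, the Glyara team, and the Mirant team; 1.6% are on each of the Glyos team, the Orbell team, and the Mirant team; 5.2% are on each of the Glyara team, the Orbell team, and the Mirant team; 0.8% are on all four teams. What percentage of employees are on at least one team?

By inclusion–exclusion:
P(≥1) = 38.7 + 51.3 + 45.9 + 34.7 − 17.2 − 16.8 − 7.9 − 17.5 − 14.7 − 13.7 + 6.1 + 1.9 + 1.6 + 5.2 − 0.8 = 96.8%

96.8%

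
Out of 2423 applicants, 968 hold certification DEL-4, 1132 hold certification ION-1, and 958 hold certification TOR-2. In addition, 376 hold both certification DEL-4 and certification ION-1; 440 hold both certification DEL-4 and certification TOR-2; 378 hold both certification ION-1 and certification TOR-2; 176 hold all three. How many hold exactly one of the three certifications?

1198

By inclusion–exclusion (exactly-one form):
N(exactly one) = 968 + 1132 + 958 − 2·376 − 2·440 − 2·378 + 3·176 = 1198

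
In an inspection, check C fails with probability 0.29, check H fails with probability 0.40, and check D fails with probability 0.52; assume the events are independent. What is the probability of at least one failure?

Independence gives P(none) = ∏(1 − pᵢ).
P(none) = (1 − 0.29) × (1 − 0.40) × (1 − 0.52) = 0.71 × 0.60 × 0.48 = 0.20448
P(at least one) = 1 − 0.20448 = 0.79552

0.79552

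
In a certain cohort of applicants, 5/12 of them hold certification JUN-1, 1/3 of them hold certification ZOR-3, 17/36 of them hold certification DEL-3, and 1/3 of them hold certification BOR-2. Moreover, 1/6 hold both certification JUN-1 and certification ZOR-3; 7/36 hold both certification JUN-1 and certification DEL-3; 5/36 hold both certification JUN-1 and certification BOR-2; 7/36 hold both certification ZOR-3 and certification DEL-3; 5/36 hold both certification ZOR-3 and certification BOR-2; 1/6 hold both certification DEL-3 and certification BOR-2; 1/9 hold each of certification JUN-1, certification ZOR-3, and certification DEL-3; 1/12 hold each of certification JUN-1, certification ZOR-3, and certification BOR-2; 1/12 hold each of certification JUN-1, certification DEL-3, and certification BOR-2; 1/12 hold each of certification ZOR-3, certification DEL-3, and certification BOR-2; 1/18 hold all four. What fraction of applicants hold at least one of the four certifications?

31/36

By inclusion–exclusion:
P(union) = 5/12 + 1/3 + 17/36 + 1/3 − 1/6 − 7/36 − 5/36 − 7/36 − 5/36 − 1/6 + 1/9 + 1/12 + 1/12 + 1/12 − 1/18 = 31/36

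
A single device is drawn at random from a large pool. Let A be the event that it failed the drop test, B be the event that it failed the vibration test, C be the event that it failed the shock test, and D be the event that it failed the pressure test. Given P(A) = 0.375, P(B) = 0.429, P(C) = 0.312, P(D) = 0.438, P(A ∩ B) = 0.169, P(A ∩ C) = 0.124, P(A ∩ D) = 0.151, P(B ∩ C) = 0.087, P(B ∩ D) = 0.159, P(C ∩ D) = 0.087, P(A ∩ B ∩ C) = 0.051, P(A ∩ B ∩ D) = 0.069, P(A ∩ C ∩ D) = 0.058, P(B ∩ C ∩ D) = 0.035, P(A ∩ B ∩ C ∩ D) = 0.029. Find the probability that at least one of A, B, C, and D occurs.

P(A ∪ B ∪ C ∪ D) = 0.375 + 0.429 + 0.312 + 0.438 − 0.169 − 0.124 − 0.151 − 0.087 − 0.159 − 0.087 + 0.051 + 0.069 + 0.058 + 0.035 − 0.029 = 0.961

0.961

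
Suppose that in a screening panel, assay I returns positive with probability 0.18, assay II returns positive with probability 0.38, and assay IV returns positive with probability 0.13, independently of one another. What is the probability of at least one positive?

0.557692

P(none) = (1 − 0.18) × (1 − 0.38) × (1 − 0.13) = 0.82 × 0.62 × 0.87 = 0.442308
P(at least one) = 1 − 0.442308 = 0.557692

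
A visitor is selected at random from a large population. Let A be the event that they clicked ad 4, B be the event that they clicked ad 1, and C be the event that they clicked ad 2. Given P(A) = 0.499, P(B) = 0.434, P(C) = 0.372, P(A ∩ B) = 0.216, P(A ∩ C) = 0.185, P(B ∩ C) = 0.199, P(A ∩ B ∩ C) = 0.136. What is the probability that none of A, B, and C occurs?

P(A ∪ B ∪ C) = 0.499 + 0.434 + 0.372 − 0.216 − 0.185 − 0.199 + 0.136 = 0.841
P(none) = 1 − 0.841 = 0.159

0.159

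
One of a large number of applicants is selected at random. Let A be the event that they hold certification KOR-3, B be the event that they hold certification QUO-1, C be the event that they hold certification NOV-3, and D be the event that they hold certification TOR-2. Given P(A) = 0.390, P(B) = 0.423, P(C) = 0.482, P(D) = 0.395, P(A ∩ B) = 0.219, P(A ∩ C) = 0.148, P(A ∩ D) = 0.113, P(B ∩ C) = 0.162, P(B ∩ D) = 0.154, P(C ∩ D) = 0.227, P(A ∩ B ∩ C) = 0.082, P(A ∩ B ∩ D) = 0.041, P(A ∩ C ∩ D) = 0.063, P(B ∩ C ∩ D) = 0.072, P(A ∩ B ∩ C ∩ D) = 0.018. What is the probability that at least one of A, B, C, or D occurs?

Apply inclusion-exclusion:
P(A ∪ B ∪ C ∪ D) = 0.390 + 0.423 + 0.482 + 0.395 − 0.219 − 0.148 − 0.113 − 0.162 − 0.154 − 0.227 + 0.082 + 0.041 + 0.063 + 0.072 − 0.018 = 0.907

0.907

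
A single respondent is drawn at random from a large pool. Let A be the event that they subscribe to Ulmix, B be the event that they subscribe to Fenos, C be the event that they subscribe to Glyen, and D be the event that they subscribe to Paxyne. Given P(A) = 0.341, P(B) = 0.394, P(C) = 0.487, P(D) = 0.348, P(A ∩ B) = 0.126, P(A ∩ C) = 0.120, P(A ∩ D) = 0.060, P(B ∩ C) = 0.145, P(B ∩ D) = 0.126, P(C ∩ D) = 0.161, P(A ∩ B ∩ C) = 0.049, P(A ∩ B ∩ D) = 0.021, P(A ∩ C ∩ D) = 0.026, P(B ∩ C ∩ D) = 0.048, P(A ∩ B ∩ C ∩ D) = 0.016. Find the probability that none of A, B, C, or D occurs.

0.040

By inclusion–exclusion:
P(A ∪ B ∪ C ∪ D) = 0.341 + 0.394 + 0.487 + 0.348 − 0.126 − 0.120 − 0.060 − 0.145 − 0.126 − 0.161 + 0.049 + 0.021 + 0.026 + 0.048 − 0.016 = 0.960
P(none) = 1 − 0.960 = 0.040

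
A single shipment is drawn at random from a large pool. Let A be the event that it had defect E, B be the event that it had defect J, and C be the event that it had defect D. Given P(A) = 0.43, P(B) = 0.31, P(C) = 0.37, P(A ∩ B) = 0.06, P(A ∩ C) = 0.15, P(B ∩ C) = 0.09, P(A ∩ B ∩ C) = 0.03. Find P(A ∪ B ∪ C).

0.84

P(A ∪ B ∪ C) = 0.43 + 0.31 + 0.37 − 0.06 − 0.15 − 0.09 + 0.03 = 0.84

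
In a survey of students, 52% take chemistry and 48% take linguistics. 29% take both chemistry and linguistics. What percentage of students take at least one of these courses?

71%

Apply inclusion-exclusion:
P(union) = 52 + 48 − 29 = 71%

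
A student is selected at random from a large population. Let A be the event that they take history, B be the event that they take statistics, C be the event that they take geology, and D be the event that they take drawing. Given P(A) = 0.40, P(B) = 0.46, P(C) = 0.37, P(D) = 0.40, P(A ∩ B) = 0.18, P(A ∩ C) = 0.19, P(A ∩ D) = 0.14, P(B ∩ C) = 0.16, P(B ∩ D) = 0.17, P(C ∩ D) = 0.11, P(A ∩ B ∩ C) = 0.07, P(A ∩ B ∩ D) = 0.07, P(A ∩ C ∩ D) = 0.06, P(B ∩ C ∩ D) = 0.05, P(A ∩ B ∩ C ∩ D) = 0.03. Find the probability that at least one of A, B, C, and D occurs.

0.90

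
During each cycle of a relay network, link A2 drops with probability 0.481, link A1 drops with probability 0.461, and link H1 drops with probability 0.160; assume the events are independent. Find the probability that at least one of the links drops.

0.76501756

Since the events are independent, P(none) is the product of the individual non-occurrence probabilities.
P(none) = (1 − 0.481) × (1 − 0.461) × (1 − 0.160) = 0.519 × 0.539 × 0.840 = 0.23498244
P(at least one) = 1 − 0.23498244 = 0.76501756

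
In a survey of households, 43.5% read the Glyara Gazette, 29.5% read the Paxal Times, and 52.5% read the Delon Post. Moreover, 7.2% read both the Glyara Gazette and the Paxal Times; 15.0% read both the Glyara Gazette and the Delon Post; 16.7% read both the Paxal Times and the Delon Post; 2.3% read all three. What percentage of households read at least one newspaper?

88.9%

P(at least one) = 43.5 + 29.5 + 52.5 − 7.2 − 15.0 − 16.7 + 2.3 = 88.9%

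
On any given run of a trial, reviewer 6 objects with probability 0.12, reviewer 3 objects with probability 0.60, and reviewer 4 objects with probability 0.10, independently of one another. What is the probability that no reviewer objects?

0.3168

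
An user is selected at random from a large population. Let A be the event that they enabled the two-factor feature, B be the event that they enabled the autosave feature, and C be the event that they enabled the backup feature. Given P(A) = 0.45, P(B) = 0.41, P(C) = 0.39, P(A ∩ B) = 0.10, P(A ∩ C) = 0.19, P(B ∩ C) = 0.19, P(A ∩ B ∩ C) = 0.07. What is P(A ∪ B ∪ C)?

Inclusion–exclusion gives
P(A ∪ B ∪ C) = 0.45 + 0.41 + 0.39 − 0.10 − 0.19 − 0.19 + 0.07 = 0.84

0.84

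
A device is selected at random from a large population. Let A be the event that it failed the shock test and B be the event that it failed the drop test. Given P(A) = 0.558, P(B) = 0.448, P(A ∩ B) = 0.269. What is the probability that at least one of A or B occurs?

0.737

Apply inclusion-exclusion:
P(A ∪ B) = 0.558 + 0.448 − 0.269 = 0.737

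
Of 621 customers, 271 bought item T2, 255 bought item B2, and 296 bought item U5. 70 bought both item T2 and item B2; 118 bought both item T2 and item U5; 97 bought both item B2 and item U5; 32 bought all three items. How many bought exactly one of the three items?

|exactly one| = 271 + 255 + 296 − 2·70 − 2·118 − 2·97 + 3·32 = 348

348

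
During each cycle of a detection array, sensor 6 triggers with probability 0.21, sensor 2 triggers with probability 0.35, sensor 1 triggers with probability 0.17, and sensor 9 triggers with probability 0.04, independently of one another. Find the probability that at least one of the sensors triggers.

0.5908432

Independence gives P(none) = ∏(1 − pᵢ).
P(none) = (1 − 0.21) × (1 − 0.35) × (1 − 0.17) × (1 − 0.04) = 0.79 × 0.65 × 0.83 × 0.96 = 0.4091568
P(at least one) = 1 − 0.4091568 = 0.5908432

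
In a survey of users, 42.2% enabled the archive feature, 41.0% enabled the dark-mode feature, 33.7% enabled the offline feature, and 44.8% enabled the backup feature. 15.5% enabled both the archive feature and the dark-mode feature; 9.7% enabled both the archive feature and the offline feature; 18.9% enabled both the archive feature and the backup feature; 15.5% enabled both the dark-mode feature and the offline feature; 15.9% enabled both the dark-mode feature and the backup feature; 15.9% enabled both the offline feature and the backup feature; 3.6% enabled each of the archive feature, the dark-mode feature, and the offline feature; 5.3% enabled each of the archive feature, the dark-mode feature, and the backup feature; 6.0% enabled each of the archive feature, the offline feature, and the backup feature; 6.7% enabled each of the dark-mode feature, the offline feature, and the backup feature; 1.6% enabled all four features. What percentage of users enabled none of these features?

9.7%

P(union) = 42.2 + 41.0 + 33.7 + 44.8 − 15.5 − 9.7 − 18.9 − 15.5 − 15.9 − 15.9 + 3.6 + 5.3 + 6.0 + 6.7 − 1.6 = 90.3%
P(none) = 100% − 90.3% = 9.7%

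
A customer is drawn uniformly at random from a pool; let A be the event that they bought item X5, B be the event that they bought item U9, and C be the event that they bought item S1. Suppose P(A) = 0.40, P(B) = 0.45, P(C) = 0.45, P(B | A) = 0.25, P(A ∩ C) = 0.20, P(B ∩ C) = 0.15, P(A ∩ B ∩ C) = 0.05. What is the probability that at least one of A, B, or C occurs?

0.90

P(A ∩ B) = P(A)·P(B|A) = 0.40 × 0.25 = 0.10
P(A ∪ B ∪ C) = 0.40 + 0.45 + 0.45 − 0.10 − 0.20 − 0.15 + 0.05 = 0.90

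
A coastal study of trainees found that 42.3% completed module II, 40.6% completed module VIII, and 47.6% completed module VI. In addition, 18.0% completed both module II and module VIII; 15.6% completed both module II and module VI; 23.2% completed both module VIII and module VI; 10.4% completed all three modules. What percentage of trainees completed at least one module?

By inclusion-exclusion,
P(union) = 42.3 + 40.6 + 47.6 − 18.0 − 15.6 − 23.2 + 10.4 = 84.1%

84.1%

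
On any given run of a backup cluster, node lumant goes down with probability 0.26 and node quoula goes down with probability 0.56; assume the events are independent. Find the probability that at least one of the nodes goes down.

0.6744

Since the events are independent, P(none) is the product of the individual non-occurrence probabilities.
P(none) = (1 − 0.26) × (1 − 0.56) = 0.74 × 0.44 = 0.3256
P(at least one) = 1 − 0.3256 = 0.6744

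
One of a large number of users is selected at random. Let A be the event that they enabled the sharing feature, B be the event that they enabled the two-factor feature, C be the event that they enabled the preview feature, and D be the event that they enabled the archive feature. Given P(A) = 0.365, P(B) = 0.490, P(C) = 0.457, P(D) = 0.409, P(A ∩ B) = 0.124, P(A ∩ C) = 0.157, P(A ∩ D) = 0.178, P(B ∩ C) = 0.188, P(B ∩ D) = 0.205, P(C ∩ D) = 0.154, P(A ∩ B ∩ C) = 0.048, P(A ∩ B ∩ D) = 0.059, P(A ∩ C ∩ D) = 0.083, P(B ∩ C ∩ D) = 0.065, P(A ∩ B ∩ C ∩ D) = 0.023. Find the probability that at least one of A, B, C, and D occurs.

Inclusion–exclusion gives
P(A ∪ B ∪ C ∪ D) = 0.365 + 0.490 + 0.457 + 0.409 − 0.124 − 0.157 − 0.178 − 0.188 − 0.205 − 0.154 + 0.048 + 0.059 + 0.083 + 0.065 − 0.023 = 0.947

0.947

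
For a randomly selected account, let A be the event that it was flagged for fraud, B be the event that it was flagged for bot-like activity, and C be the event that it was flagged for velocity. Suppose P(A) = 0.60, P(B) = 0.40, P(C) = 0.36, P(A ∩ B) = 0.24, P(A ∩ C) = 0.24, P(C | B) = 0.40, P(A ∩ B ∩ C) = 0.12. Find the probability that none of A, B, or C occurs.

P(B ∩ C) = P(B)·P(C|B) = 0.40 × 0.40 = 0.16
Using inclusion–exclusion:
P(A ∪ B ∪ C) = 0.60 + 0.40 + 0.36 − 0.24 − 0.24 − 0.16 + 0.12 = 0.84
P(none) = 1 − 0.84 = 0.16

0.16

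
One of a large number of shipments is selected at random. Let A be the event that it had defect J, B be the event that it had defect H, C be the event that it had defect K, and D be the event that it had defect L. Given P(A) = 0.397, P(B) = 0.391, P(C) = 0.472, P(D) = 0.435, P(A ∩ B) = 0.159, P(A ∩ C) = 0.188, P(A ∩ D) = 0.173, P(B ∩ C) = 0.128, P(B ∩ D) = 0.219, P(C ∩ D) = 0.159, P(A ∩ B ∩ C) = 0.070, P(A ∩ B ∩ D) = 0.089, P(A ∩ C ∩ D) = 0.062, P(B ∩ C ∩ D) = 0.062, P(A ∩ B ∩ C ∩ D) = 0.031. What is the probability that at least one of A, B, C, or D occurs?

Using inclusion–exclusion:
P(A ∪ B ∪ C ∪ D) = 0.397 + 0.391 + 0.472 + 0.435 − 0.159 − 0.188 − 0.173 − 0.128 − 0.219 − 0.159 + 0.070 + 0.089 + 0.062 + 0.062 − 0.031 = 0.921

0.921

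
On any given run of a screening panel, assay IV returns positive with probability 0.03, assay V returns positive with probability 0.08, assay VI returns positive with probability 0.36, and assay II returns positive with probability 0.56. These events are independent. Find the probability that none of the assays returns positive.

0.25129984

P(none) = (1 − 0.03) × (1 − 0.08) × (1 − 0.36) × (1 − 0.56) = 0.97 × 0.92 × 0.64 × 0.44 = 0.25129984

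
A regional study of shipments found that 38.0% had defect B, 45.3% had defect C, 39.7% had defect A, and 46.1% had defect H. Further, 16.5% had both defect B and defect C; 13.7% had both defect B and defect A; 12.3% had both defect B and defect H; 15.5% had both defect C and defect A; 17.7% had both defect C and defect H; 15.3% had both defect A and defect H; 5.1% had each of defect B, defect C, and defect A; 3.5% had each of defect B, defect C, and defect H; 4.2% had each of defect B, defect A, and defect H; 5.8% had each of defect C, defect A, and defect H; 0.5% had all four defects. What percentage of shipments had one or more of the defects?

By inclusion–exclusion:
P(at least one) = 38.0 + 45.3 + 39.7 + 46.1 − 16.5 − 13.7 − 12.3 − 15.5 − 17.7 − 15.3 + 5.1 + 3.5 + 4.2 + 5.8 − 0.5 = 96.2%

96.2%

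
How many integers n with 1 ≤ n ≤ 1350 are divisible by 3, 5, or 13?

685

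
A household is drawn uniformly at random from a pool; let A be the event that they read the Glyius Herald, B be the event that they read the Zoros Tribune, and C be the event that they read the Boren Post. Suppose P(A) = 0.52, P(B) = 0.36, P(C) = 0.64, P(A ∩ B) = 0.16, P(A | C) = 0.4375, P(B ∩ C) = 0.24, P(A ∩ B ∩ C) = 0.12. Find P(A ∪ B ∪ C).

0.96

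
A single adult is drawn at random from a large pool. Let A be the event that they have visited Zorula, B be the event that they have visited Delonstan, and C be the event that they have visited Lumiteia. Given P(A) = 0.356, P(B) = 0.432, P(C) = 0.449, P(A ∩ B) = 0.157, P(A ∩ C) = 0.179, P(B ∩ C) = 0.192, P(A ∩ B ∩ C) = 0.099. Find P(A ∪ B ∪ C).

0.808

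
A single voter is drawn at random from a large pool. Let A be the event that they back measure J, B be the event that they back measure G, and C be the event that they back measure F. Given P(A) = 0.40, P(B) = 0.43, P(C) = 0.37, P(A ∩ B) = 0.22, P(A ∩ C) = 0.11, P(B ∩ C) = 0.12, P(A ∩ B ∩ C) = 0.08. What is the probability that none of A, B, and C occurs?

0.17

By inclusion–exclusion:
P(A ∪ B ∪ C) = 0.40 + 0.43 + 0.37 − 0.22 − 0.11 − 0.12 + 0.08 = 0.83
P(none) = 1 − 0.83 = 0.17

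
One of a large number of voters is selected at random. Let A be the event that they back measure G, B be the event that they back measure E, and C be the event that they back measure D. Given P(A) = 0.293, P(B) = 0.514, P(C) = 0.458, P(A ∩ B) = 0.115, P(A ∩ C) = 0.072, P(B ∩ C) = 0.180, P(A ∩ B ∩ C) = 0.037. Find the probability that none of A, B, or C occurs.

0.065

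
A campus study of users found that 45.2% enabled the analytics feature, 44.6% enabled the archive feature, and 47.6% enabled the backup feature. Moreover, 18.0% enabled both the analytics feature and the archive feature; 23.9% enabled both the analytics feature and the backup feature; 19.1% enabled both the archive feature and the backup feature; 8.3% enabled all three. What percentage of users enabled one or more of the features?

84.7%

P(union) = 45.2 + 44.6 + 47.6 − 18.0 − 23.9 − 19.1 + 8.3 = 84.7%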